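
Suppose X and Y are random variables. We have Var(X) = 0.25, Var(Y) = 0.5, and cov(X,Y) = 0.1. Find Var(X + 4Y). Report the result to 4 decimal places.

Var(X + 4Y) = (1)²·Var(X) + (4)²·Var(Y) + 2·(1)·(4)·cov(X,Y)
= 1·0.25 + 16·0.5 + 8·0.1 = 9.05

9.0500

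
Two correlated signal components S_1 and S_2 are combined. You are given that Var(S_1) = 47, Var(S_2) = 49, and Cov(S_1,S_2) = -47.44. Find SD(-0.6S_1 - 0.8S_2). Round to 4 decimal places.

Var(-0.6S_1 - 0.8S_2) = (-0.6)²·Var(S_1) + (-0.8)²·Var(S_2) + 2·(-0.6)·(-0.8)·Cov(S_1,S_2)
= 0.36·47 + 0.64·49 + 0.96·-47.44 = 2.7376
SD(-0.6S_1 - 0.8S_2) = √2.7376 ≈ 1.6546

1.6546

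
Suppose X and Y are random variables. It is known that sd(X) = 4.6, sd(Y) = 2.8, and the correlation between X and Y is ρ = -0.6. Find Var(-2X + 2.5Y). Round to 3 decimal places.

210.920

Var(X) = (4.6)² = 21.16;  Var(Y) = (2.8)² = 7.84
Cov(X,Y) = ρ·sd(X)·sd(Y) = -0.6·4.6·2.8 = -7.728
Var(-2X + 2.5Y) = (-2)²·Var(X) + (2.5)²·Var(Y) + 2·(-2)·(2.5)·Cov(X,Y)
= 4·21.16 + 6.25·7.84 + -10·-7.728 = 210.92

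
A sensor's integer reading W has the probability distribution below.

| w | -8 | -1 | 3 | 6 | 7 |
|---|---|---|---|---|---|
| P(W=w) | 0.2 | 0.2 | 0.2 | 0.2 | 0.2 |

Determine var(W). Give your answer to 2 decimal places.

29.84

E[W] = (-8)(0.2) + (-1)(0.2) + (3)(0.2) + (6)(0.2) + (7)(0.2) = 1.4
E[W²] = (-8)²(0.2) + (-1)²(0.2) + (3)²(0.2) + (6)²(0.2) + (7)²(0.2) = 31.8
var(W) = E[W²] − (E[W])² = 31.8 − (1.4)² = 29.84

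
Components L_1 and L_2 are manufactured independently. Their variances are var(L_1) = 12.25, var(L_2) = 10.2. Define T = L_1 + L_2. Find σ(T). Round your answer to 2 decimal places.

By independence, var(T) = (1)²var(L_1) + (1)²var(L_2)
= (1)²·12.25 + (1)²·10.2 = 22.45
σ(T) = √22.45 ≈ 4.74

4.74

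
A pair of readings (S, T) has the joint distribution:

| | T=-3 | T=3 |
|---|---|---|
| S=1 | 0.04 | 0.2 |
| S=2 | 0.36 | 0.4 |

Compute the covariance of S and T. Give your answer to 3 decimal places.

-0.336

E[S] = 1.76,  E[T] = 0.6
E[ST] = 0.72
cov(S,T) = E[ST] − E[S]E[T] = 0.72 − (1.76)(0.6) = -0.336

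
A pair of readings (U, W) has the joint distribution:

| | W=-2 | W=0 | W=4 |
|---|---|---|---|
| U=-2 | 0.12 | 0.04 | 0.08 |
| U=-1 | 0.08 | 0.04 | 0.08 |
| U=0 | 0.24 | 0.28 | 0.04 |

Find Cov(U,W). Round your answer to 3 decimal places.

-0.374

E[U] = -0.68,  E[W] = -0.08
E[UW] = -0.32
Cov(U,W) = E[UW] − E[U]E[W] = -0.32 − (-0.68)(-0.08) = -0.3744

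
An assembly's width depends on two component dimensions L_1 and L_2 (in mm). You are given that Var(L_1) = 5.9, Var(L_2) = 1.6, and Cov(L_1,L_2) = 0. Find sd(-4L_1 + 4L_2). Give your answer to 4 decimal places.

Var(-4L_1 + 4L_2) = (-4)²·Var(L_1) + (4)²·Var(L_2) + 2·(-4)·(4)·Cov(L_1,L_2)
= 16·5.9 + 16·1.6 + -32·0 = 120
sd(-4L_1 + 4L_2) = √120 ≈ 10.9545

10.9545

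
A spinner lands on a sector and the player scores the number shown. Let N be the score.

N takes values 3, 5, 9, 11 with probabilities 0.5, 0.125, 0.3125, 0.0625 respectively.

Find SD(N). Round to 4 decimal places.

E[N] = (3)(0.5) + (5)(0.125) + (9)(0.3125) + (11)(0.0625) = 5.625
E[N²] = (3)²(0.5) + (5)²(0.125) + (9)²(0.3125) + (11)²(0.0625) = 40.5
Var(N) = E[N²] − (E[N])² = 40.5 − (5.625)² = 8.859375
SD(N) = √8.859375 ≈ 2.9765

2.9765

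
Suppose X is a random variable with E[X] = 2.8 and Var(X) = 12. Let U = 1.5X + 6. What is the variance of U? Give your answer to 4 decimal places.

Var(1.5X + 6) = (1.5)²·Var(X) = 2.25·12 = 27

27.0000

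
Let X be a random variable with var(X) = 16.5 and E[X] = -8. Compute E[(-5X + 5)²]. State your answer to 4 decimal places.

2437.5000

E[-5X + 5] = -5·-8 + 5 = 45
var(-5X + 5) = (-5)²·16.5 = 412.5
E[(-5X + 5)²] = var((-5X + 5)) + (E[(-5X + 5)])² = 412.5 + (45)² = 2437.5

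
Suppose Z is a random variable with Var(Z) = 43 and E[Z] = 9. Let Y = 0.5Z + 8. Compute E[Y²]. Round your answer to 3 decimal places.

E[0.5Z + 8] = 0.5·9 + 8 = 12.5
Var(0.5Z + 8) = (0.5)²·43 = 10.75
E[Y²] = Var(Y) + (E[Y])² = 10.75 + (12.5)² = 167

167.000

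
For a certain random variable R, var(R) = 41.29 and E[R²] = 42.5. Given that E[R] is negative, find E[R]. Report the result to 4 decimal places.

-1.1000

(E[R])² = E[R²] − var(R) = 42.5 − 41.29 = 1.21
E[R] = −√1.21 = -1.1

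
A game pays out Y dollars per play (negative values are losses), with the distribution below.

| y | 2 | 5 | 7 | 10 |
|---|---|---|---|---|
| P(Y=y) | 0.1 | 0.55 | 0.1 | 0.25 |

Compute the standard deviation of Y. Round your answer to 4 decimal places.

E[Y] = (2)(0.1) + (5)(0.55) + (7)(0.1) + (10)(0.25) = 6.15
E[Y²] = (2)²(0.1) + (5)²(0.55) + (7)²(0.1) + (10)²(0.25) = 44.05
var(Y) = E[Y²] − (E[Y])² = 44.05 − (6.15)² = 6.2275
sd(Y) = √6.2275 ≈ 2.4955

2.4955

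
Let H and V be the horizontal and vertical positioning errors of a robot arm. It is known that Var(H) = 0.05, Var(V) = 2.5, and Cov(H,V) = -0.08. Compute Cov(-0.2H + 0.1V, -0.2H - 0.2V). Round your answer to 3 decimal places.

-0.050

Cov(-0.2H + 0.1V, -0.2H - 0.2V) = (-0.2)(-0.2)Var(H) + (0.1)(-0.2)Var(V) + [(-0.2)(-0.2) + (0.1)(-0.2)]Cov(H,V)
= 0.04·0.05 + -0.02·2.5 + 0.02·-0.08 = -0.0496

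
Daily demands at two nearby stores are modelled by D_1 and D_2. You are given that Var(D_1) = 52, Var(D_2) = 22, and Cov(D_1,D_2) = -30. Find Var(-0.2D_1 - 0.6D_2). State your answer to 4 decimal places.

Var(-0.2D_1 - 0.6D_2) = (-0.2)²·Var(D_1) + (-0.6)²·Var(D_2) + 2·(-0.2)·(-0.6)·Cov(D_1,D_2)
= 0.04·52 + 0.36·22 + 0.24·-30 = 2.8

2.8000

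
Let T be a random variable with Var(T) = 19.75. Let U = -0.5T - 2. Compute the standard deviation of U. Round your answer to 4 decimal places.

Var(-0.5T - 2) = (-0.5)²·19.75 = 4.9375
SD(U) = √4.9375 ≈ 2.2220

2.2220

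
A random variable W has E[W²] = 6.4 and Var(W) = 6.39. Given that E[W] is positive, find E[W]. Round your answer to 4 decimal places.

(E[W])² = E[W²] − Var(W) = 6.4 − 6.39 = 0.01
E[W] = √0.01 = 0.1

0.1000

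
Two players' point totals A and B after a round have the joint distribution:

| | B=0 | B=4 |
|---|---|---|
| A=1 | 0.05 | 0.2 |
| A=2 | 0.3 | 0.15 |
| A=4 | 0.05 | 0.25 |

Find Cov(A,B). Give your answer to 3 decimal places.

0.360

E[A] = 2.35,  E[B] = 2.4
E[AB] = 6
Cov(A,B) = E[AB] − E[A]E[B] = 6 − (2.35)(2.4) = 0.36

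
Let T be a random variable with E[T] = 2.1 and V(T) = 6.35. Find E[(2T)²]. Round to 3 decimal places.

43.040

E[2T] = 2·2.1 = 4.2
V(2T) = (2)²·6.35 = 25.4
E[(2T)²] = V((2T)) + (E[(2T)])² = 25.4 + (4.2)² = 43.04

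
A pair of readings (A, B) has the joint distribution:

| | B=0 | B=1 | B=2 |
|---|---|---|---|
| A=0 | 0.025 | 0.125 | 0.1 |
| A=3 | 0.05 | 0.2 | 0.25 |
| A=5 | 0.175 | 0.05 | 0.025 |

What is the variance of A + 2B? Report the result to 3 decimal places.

3.650

E[A] = 2.75,  E[B] = 1.125,  E[AB] = 2.6
Var(A) = 10.75 − (2.75)² = 3.1875;  Var(B) = 1.875 − (1.125)² = 0.609375
Cov(A,B) = 2.6 − (2.75)(1.125) = -0.49375
Var(A + 2B) = (1)²·3.1875 + (2)²·0.609375 + 2·(1)·(2)·-0.49375 = 3.65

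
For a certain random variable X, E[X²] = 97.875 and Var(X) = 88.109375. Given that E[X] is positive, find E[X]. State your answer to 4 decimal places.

3.1250

(E[X])² = E[X²] − Var(X) = 97.875 − 88.109375 = 9.765625
E[X] = √9.765625 = 3.125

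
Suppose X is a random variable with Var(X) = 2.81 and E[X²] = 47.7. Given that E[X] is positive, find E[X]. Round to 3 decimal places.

(E[X])² = E[X²] − Var(X) = 47.7 − 2.81 = 44.89
E[X] = √44.89 = 6.7

6.700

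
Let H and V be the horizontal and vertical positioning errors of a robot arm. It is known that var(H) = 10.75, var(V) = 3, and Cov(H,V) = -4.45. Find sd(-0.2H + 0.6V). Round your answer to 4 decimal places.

var(-0.2H + 0.6V) = (-0.2)²·var(H) + (0.6)²·var(V) + 2·(-0.2)·(0.6)·Cov(H,V)
= 0.04·10.75 + 0.36·3 + -0.24·-4.45 = 2.578
sd(-0.2H + 0.6V) = √2.578 ≈ 1.6056

1.6056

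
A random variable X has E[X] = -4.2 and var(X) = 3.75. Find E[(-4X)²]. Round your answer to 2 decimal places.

342.24

E[-4X] = -4·-4.2 = 16.8
var(-4X) = (-4)²·3.75 = 60
E[(-4X)²] = var((-4X)) + (E[(-4X)])² = 60 + (16.8)² = 342.24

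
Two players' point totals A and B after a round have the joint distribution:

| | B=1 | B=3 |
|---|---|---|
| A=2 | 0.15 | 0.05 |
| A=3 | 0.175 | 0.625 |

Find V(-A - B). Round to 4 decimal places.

1.3775

E[A] = 2.8,  E[B] = 2.35,  E[AB] = 6.75
V(A) = 8 − (2.8)² = 0.16;  V(B) = 6.4 − (2.35)² = 0.8775
Cov(A,B) = 6.75 − (2.8)(2.35) = 0.17
V(-A - B) = (-1)²·0.16 + (-1)²·0.8775 + 2·(-1)·(-1)·0.17 = 1.3775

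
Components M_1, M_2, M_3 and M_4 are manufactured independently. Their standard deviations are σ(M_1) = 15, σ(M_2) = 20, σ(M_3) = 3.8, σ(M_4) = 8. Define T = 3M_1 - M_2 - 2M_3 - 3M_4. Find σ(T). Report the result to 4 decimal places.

55.3061

var(M_1) = 225, var(M_2) = 400, var(M_3) = 14.44, var(M_4) = 64
By independence, var(T) = (3)²var(M_1) + (-1)²var(M_2) + (-2)²var(M_3) + (-3)²var(M_4)
= (3)²·225 + (-1)²·400 + (-2)²·14.44 + (-3)²·64 = 3058.76
σ(T) = √3058.76 ≈ 55.3061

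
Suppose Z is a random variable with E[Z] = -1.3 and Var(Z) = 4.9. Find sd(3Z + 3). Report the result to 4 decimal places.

Var(3Z + 3) = (3)²·4.9 = 44.1
sd(3Z + 3) = √44.1 ≈ 6.6408

6.6408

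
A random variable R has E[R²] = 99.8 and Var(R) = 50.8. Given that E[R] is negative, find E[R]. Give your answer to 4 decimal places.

(E[R])² = E[R²] − Var(R) = 99.8 − 50.8 = 49
E[R] = −√49 = -7

-7.0000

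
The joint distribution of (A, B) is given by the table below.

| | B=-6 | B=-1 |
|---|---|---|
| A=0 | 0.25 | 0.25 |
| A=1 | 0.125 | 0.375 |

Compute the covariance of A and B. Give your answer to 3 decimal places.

0.313

E[A] = 0.5,  E[B] = -2.875
E[AB] = -1.125
Cov(A,B) = E[AB] − E[A]E[B] = -1.125 − (0.5)(-2.875) = 0.3125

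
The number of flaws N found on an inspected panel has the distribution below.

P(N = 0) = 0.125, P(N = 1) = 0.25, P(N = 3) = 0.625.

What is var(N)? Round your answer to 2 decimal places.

1.36

E[N] = (0)(0.125) + (1)(0.25) + (3)(0.625) = 2.125
E[N²] = (0)²(0.125) + (1)²(0.25) + (3)²(0.625) = 5.875
var(N) = E[N²] − (E[N])² = 5.875 − (2.125)² = 1.359375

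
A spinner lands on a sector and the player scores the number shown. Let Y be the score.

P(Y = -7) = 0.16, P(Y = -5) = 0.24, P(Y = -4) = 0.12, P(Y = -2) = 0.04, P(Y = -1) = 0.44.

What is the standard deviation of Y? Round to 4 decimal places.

E[Y] = (-7)(0.16) + (-5)(0.24) + (-4)(0.12) + (-2)(0.04) + (-1)(0.44) = -3.32
E[Y²] = (-7)²(0.16) + (-5)²(0.24) + (-4)²(0.12) + (-2)²(0.04) + (-1)²(0.44) = 16.36
Var(Y) = E[Y²] − (E[Y])² = 16.36 − (-3.32)² = 5.3376
σ(Y) = √5.3376 ≈ 2.3103

2.3103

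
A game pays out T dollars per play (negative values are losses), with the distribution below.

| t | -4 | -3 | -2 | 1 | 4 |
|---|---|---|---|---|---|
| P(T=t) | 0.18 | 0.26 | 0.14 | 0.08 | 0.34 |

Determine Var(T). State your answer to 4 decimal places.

11.1844

E[T] = (-4)(0.18) + (-3)(0.26) + (-2)(0.14) + (1)(0.08) + (4)(0.34) = -0.34
E[T²] = (-4)²(0.18) + (-3)²(0.26) + (-2)²(0.14) + (1)²(0.08) + (4)²(0.34) = 11.3
Var(T) = E[T²] − (E[T])² = 11.3 − (-0.34)² = 11.1844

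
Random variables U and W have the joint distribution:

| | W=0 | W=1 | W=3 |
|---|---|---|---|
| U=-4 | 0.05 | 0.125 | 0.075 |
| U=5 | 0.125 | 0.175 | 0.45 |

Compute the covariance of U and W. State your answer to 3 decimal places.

E[U] = 2.75,  E[W] = 1.875
E[UW] = 6.225
Cov(U,W) = E[UW] − E[U]E[W] = 6.225 − (2.75)(1.875) = 1.06875

1.069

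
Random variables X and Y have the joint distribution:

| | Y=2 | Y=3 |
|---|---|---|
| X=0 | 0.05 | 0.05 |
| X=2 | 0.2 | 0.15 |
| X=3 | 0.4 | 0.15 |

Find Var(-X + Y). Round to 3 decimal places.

E[X] = 2.35,  E[Y] = 2.35,  E[XY] = 5.45
Var(X) = 6.35 − (2.35)² = 0.8275;  Var(Y) = 5.75 − (2.35)² = 0.2275
Cov(X,Y) = 5.45 − (2.35)(2.35) = -0.0725
Var(-X + Y) = (-1)²·0.8275 + (1)²·0.2275 + 2·(-1)·(1)·-0.0725 = 1.2

1.200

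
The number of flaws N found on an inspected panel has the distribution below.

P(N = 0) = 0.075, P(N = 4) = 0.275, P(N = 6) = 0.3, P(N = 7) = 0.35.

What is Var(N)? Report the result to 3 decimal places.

E[N] = (0)(0.075) + (4)(0.275) + (6)(0.3) + (7)(0.35) = 5.35
E[N²] = (0)²(0.075) + (4)²(0.275) + (6)²(0.3) + (7)²(0.35) = 32.35
Var(N) = E[N²] − (E[N])² = 32.35 − (5.35)² = 3.7275

3.728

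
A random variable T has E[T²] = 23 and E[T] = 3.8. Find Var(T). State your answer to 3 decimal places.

Var(T) = 23 − (3.8)² = 8.56

8.560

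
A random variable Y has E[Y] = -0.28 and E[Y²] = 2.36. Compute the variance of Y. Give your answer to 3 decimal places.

2.282

Var(Y) = 2.36 − (-0.28)² = 2.2816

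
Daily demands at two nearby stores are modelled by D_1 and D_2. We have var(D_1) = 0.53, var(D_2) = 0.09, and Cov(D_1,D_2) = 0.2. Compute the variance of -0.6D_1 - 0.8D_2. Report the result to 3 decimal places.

var(-0.6D_1 - 0.8D_2) = (-0.6)²·var(D_1) + (-0.8)²·var(D_2) + 2·(-0.6)·(-0.8)·Cov(D_1,D_2)
= 0.36·0.53 + 0.64·0.09 + 0.96·0.2 = 0.4404

0.440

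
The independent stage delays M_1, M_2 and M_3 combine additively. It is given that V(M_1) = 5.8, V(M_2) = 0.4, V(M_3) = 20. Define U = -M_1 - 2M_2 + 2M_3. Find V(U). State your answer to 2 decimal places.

By independence, V(U) = (-1)²V(M_1) + (-2)²V(M_2) + (2)²V(M_3)
= (-1)²·5.8 + (-2)²·0.4 + (2)²·20 = 87.4

87.40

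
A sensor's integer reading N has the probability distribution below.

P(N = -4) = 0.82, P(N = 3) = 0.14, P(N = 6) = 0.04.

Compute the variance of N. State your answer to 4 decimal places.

E[N] = (-4)(0.82) + (3)(0.14) + (6)(0.04) = -2.62
E[N²] = (-4)²(0.82) + (3)²(0.14) + (6)²(0.04) = 15.82
Var(N) = E[N²] − (E[N])² = 15.82 − (-2.62)² = 8.9556

8.9556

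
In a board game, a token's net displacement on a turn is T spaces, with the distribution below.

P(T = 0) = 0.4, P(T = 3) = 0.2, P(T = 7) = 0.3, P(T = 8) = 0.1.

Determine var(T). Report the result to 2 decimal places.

10.65

E[T] = (0)(0.4) + (3)(0.2) + (7)(0.3) + (8)(0.1) = 3.5
E[T²] = (0)²(0.4) + (3)²(0.2) + (7)²(0.3) + (8)²(0.1) = 22.9
var(T) = E[T²] − (E[T])² = 22.9 − (3.5)² = 10.65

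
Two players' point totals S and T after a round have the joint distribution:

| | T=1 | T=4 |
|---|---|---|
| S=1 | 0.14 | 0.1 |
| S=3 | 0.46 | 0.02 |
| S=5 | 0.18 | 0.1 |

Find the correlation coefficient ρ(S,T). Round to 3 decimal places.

-0.030

E[S] = 3.08,  E[T] = 1.66
E[ST] = 5.06
Cov(S,T) = E[ST] − E[S]E[T] = 5.06 − (3.08)(1.66) = -0.0528
V(S) = 2.0736,  V(T) = 1.5444
ρ = -0.0528 / √(2.0736·1.5444) ≈ -0.030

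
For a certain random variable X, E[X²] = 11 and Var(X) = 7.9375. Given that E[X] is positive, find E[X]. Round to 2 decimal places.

1.75

(E[X])² = E[X²] − Var(X) = 11 − 7.9375 = 3.0625
E[X] = √3.0625 = 1.75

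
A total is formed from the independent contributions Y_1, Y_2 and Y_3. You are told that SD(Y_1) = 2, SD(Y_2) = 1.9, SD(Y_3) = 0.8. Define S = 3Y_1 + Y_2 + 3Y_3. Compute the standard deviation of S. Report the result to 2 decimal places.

6.74

Var(Y_1) = 4, Var(Y_2) = 3.61, Var(Y_3) = 0.64
By independence, Var(S) = (3)²Var(Y_1) + (1)²Var(Y_2) + (3)²Var(Y_3)
= (3)²·4 + (1)²·3.61 + (3)²·0.64 = 45.37
SD(S) = √45.37 ≈ 6.74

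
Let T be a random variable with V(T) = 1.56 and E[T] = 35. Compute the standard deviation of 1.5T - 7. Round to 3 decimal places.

V(1.5T - 7) = (1.5)²·1.56 = 3.51
SD(1.5T - 7) = √3.51 ≈ 1.873

1.873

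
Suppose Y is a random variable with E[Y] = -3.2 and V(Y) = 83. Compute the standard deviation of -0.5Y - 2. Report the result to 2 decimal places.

4.56

V(-0.5Y - 2) = (-0.5)²·83 = 20.75
SD(-0.5Y - 2) = √20.75 ≈ 4.56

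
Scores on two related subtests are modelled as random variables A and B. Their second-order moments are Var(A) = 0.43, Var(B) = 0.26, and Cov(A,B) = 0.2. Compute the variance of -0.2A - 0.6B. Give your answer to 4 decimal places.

0.1588

Var(-0.2A - 0.6B) = (-0.2)²·Var(A) + (-0.6)²·Var(B) + 2·(-0.2)·(-0.6)·Cov(A,B)
= 0.04·0.43 + 0.36·0.26 + 0.24·0.2 = 0.1588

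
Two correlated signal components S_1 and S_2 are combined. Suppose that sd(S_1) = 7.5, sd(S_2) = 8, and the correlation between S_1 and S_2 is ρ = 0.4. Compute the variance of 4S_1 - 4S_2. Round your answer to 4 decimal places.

1156.0000

V(S_1) = (7.5)² = 56.25;  V(S_2) = (8)² = 64
cov(S_1,S_2) = ρ·sd(S_1)·sd(S_2) = 0.4·7.5·8 = 24
V(4S_1 - 4S_2) = (4)²·V(S_1) + (-4)²·V(S_2) + 2·(4)·(-4)·cov(S_1,S_2)
= 16·56.25 + 16·64 + -32·24 = 1156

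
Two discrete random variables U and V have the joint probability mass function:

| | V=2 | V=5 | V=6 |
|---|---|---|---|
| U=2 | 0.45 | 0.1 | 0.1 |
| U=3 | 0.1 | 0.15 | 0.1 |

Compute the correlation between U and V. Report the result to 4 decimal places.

0.3693

E[U] = 2.35,  E[V] = 3.55
E[UV] = 8.65
Cov(U,V) = E[UV] − E[U]E[V] = 8.65 − (2.35)(3.55) = 0.3075
Var(U) = 0.2275,  Var(V) = 3.0475
ρ = 0.3075 / √(0.2275·3.0475) ≈ 0.3693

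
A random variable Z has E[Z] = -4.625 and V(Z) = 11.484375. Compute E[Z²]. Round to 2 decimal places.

32.88

E[Z²] = V(Z) + (E[Z])² = 11.484375 + (-4.625)² = 32.875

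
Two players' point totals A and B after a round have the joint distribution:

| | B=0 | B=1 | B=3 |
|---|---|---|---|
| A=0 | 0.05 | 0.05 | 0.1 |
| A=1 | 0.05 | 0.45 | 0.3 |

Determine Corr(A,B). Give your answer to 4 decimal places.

E[A] = 0.8,  E[B] = 1.7
E[AB] = 1.35
Cov(A,B) = E[AB] − E[A]E[B] = 1.35 − (0.8)(1.7) = -0.01
Var(A) = 0.16,  Var(B) = 1.21
ρ = -0.01 / √(0.16·1.21) ≈ -0.0227

-0.0227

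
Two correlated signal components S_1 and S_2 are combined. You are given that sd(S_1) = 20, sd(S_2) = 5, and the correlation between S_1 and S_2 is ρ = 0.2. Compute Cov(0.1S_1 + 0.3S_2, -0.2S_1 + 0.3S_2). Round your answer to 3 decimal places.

Var(S_1) = (20)² = 400;  Var(S_2) = (5)² = 25
Cov(S_1,S_2) = ρ·sd(S_1)·sd(S_2) = 0.2·20·5 = 20
Cov(0.1S_1 + 0.3S_2, -0.2S_1 + 0.3S_2) = (0.1)(-0.2)Var(S_1) + (0.3)(0.3)Var(S_2) + [(0.1)(0.3) + (0.3)(-0.2)]Cov(S_1,S_2)
= -0.02·400 + 0.09·25 + -0.03·20 = -6.35

-6.350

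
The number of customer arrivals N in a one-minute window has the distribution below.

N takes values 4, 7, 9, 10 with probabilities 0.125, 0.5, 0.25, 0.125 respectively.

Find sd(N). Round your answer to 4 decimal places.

1.7321

E[N] = (4)(0.125) + (7)(0.5) + (9)(0.25) + (10)(0.125) = 7.5
E[N²] = (4)²(0.125) + (7)²(0.5) + (9)²(0.25) + (10)²(0.125) = 59.25
Var(N) = E[N²] − (E[N])² = 59.25 − (7.5)² = 3
sd(N) = √3 ≈ 1.7321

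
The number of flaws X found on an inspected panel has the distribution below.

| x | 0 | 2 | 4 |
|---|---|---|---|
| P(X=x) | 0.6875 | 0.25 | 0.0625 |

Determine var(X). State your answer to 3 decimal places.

E[X] = (0)(0.6875) + (2)(0.25) + (4)(0.0625) = 0.75
E[X²] = (0)²(0.6875) + (2)²(0.25) + (4)²(0.0625) = 2
var(X) = E[X²] − (E[X])² = 2 − (0.75)² = 1.4375

1.438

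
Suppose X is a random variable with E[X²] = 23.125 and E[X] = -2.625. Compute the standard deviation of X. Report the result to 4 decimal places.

var(X) = 23.125 − (-2.625)² = 16.234375
SD(X) = √16.234375 ≈ 4.0292

4.0292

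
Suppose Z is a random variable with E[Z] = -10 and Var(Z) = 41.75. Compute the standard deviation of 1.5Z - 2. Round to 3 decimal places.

9.692

Var(1.5Z - 2) = (1.5)²·41.75 = 93.9375
SD(1.5Z - 2) = √93.9375 ≈ 9.692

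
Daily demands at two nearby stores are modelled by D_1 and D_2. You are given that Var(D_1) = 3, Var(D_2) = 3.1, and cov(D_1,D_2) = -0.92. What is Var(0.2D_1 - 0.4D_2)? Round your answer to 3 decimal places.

Var(0.2D_1 - 0.4D_2) = (0.2)²·Var(D_1) + (-0.4)²·Var(D_2) + 2·(0.2)·(-0.4)·cov(D_1,D_2)
= 0.04·3 + 0.16·3.1 + -0.16·-0.92 = 0.7632

0.763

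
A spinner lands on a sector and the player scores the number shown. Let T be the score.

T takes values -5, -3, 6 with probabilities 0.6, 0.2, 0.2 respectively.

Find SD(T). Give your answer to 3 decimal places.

4.271

E[T] = (-5)(0.6) + (-3)(0.2) + (6)(0.2) = -2.4
E[T²] = (-5)²(0.6) + (-3)²(0.2) + (6)²(0.2) = 24
Var(T) = E[T²] − (E[T])² = 24 − (-2.4)² = 18.24
SD(T) = √18.24 ≈ 4.271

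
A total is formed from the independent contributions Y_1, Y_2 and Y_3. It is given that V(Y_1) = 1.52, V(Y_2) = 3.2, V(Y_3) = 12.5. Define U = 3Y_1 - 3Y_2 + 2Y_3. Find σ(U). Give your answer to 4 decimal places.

By independence, V(U) = (3)²V(Y_1) + (-3)²V(Y_2) + (2)²V(Y_3)
= (3)²·1.52 + (-3)²·3.2 + (2)²·12.5 = 92.48
σ(U) = √92.48 ≈ 9.6167

9.6167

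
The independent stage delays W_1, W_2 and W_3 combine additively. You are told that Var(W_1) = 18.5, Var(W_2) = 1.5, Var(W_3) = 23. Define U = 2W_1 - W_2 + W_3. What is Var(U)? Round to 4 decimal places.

98.5000

By independence, Var(U) = (2)²Var(W_1) + (-1)²Var(W_2) + (1)²Var(W_3)
= (2)²·18.5 + (-1)²·1.5 + (1)²·23 = 98.5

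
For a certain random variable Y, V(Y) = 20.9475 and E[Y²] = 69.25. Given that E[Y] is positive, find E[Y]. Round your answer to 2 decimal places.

(E[Y])² = E[Y²] − V(Y) = 69.25 − 20.9475 = 48.3025
E[Y] = √48.3025 = 6.95

6.95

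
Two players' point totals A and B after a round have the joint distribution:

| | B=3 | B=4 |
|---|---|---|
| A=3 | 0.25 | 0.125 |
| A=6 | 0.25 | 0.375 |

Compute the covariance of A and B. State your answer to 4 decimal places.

0.1875

E[A] = 4.875,  E[B] = 3.5
E[AB] = 17.25
Cov(A,B) = E[AB] − E[A]E[B] = 17.25 − (4.875)(3.5) = 0.1875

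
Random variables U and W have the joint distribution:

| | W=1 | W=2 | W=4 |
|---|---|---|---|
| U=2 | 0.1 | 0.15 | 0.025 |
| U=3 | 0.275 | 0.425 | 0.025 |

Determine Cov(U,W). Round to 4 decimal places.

-0.0256

E[U] = 2.725,  E[W] = 1.725
E[UW] = 4.675
Cov(U,W) = E[UW] − E[U]E[W] = 4.675 − (2.725)(1.725) = -0.025625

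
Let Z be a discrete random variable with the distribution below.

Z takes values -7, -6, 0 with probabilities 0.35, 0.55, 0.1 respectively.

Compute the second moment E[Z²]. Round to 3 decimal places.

36.950

E[Z²] = (-7)²(0.35) + (-6)²(0.55) + (0)²(0.1) = 36.95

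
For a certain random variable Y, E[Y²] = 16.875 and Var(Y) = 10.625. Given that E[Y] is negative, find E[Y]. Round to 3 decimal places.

(E[Y])² = E[Y²] − Var(Y) = 16.875 − 10.625 = 6.25
E[Y] = −√6.25 = -2.5

-2.500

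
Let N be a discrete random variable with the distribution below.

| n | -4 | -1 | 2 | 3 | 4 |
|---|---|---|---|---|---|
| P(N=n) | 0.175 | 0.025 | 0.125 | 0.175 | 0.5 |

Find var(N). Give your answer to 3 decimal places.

8.698

E[N] = (-4)(0.175) + (-1)(0.025) + (2)(0.125) + (3)(0.175) + (4)(0.5) = 2.05
E[N²] = (-4)²(0.175) + (-1)²(0.025) + (2)²(0.125) + (3)²(0.175) + (4)²(0.5) = 12.9
var(N) = E[N²] − (E[N])² = 12.9 − (2.05)² = 8.6975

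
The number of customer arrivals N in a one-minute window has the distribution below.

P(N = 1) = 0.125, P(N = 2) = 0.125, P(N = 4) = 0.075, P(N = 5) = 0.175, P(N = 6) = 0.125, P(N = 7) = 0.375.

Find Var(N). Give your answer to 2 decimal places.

E[N] = (1)(0.125) + (2)(0.125) + (4)(0.075) + (5)(0.175) + (6)(0.125) + (7)(0.375) = 4.925
E[N²] = (1)²(0.125) + (2)²(0.125) + (4)²(0.075) + (5)²(0.175) + (6)²(0.125) + (7)²(0.375) = 29.075
Var(N) = E[N²] − (E[N])² = 29.075 − (4.925)² = 4.819375

4.82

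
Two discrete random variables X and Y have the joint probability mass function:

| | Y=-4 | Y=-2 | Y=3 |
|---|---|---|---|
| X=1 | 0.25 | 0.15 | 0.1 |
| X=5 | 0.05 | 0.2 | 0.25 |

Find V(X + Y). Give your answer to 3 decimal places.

E[X] = 3,  E[Y] = -0.85,  E[XY] = -0.25
V(X) = 13 − (3)² = 4;  V(Y) = 9.35 − (-0.85)² = 8.6275
cov(X,Y) = -0.25 − (3)(-0.85) = 2.3
V(X + Y) = (1)²·4 + (1)²·8.6275 + 2·(1)·(1)·2.3 = 17.2275

17.228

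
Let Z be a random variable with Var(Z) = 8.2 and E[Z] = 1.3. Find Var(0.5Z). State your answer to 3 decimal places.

Var(0.5Z) = (0.5)²·Var(Z) = 0.25·8.2 = 2.05

2.050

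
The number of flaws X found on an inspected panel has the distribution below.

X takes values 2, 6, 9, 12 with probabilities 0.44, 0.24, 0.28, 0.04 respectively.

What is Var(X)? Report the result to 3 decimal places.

E[X] = (2)(0.44) + (6)(0.24) + (9)(0.28) + (12)(0.04) = 5.32
E[X²] = (2)²(0.44) + (6)²(0.24) + (9)²(0.28) + (12)²(0.04) = 38.84
Var(X) = E[X²] − (E[X])² = 38.84 − (5.32)² = 10.5376

10.538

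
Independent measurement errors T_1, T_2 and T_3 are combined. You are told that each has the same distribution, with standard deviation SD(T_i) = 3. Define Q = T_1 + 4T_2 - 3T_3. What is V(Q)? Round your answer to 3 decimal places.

V(T_i) = (3)² = 9
By independence, V(Q) = (1)²V(T_1) + (4)²V(T_2) + (-3)²V(T_3)
= (1)²·9 + (4)²·9 + (-3)²·9 = 234

234.000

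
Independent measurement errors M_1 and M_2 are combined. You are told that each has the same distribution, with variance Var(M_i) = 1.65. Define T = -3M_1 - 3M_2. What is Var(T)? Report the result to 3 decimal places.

29.700

By independence, Var(T) = (-3)²Var(M_1) + (-3)²Var(M_2)
= (-3)²·1.65 + (-3)²·1.65 = 29.7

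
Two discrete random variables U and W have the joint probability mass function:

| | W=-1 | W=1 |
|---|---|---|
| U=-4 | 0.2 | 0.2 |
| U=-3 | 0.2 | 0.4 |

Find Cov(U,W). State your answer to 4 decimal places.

E[U] = -3.4,  E[W] = 0.2
E[UW] = -0.6
Cov(U,W) = E[UW] − E[U]E[W] = -0.6 − (-3.4)(0.2) = 0.08

0.0800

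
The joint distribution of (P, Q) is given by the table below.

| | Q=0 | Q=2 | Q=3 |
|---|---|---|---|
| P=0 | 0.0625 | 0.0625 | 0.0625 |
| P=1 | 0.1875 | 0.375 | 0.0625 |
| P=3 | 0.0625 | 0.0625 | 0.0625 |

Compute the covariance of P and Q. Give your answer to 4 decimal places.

0.0195

E[P] = 1.1875,  E[Q] = 1.5625
E[PQ] = 1.875
Cov(P,Q) = E[PQ] − E[P]E[Q] = 1.875 − (1.1875)(1.5625) = 0.01953125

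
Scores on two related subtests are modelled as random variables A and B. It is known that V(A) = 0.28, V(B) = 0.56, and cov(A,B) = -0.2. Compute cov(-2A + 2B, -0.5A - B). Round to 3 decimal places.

-1.040

cov(-2A + 2B, -0.5A - B) = (-2)(-0.5)V(A) + (2)(-1)V(B) + [(-2)(-1) + (2)(-0.5)]cov(A,B)
= 1·0.28 + -2·0.56 + 1·-0.2 = -1.04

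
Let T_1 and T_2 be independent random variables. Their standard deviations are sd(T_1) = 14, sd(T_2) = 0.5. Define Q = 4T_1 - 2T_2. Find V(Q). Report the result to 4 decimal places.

V(T_1) = 196, V(T_2) = 0.25
By independence, V(Q) = (4)²V(T_1) + (-2)²V(T_2)
= (4)²·196 + (-2)²·0.25 = 3137

3137.0000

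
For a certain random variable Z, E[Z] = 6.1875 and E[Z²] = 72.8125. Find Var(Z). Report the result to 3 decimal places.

Var(Z) = 72.8125 − (6.1875)² = 34.52734375

34.527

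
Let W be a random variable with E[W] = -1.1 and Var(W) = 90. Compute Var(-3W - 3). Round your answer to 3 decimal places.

Var(-3W - 3) = (-3)²·Var(W) = 9·90 = 810

810.000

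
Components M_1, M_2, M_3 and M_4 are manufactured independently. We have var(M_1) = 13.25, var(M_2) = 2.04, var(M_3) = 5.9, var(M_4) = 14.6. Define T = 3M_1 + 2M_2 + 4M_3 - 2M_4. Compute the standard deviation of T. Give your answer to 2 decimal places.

By independence, var(T) = (3)²var(M_1) + (2)²var(M_2) + (4)²var(M_3) + (-2)²var(M_4)
= (3)²·13.25 + (2)²·2.04 + (4)²·5.9 + (-2)²·14.6 = 280.21
sd(T) = √280.21 ≈ 16.74

16.74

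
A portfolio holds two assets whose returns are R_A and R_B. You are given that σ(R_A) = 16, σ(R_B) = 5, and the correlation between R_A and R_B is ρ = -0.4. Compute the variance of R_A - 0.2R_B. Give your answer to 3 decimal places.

269.800

Var(R_A) = (16)² = 256;  Var(R_B) = (5)² = 25
Cov(R_A,R_B) = ρ·σ(R_A)·σ(R_B) = -0.4·16·5 = -32
Var(R_A - 0.2R_B) = (1)²·Var(R_A) + (-0.2)²·Var(R_B) + 2·(1)·(-0.2)·Cov(R_A,R_B)
= 1·256 + 0.04·25 + -0.4·-32 = 269.8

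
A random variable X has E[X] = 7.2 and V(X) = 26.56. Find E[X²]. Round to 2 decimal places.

78.40

E[X²] = V(X) + (E[X])² = 26.56 + (7.2)² = 78.4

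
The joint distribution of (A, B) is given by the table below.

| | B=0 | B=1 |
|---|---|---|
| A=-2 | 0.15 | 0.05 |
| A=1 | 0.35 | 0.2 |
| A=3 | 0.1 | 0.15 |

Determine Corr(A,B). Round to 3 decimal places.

E[A] = 0.9,  E[B] = 0.4
E[AB] = 0.55
cov(A,B) = E[AB] − E[A]E[B] = 0.55 − (0.9)(0.4) = 0.19
Var(A) = 2.79,  Var(B) = 0.24
ρ = 0.19 / √(2.79·0.24) ≈ 0.232

0.232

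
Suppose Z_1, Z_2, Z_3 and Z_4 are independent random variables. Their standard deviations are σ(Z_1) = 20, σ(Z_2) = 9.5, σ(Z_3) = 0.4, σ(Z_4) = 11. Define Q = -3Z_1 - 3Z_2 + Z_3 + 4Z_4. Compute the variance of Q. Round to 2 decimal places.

Var(Z_1) = 400, Var(Z_2) = 90.25, Var(Z_3) = 0.16, Var(Z_4) = 121
By independence, Var(Q) = (-3)²Var(Z_1) + (-3)²Var(Z_2) + (1)²Var(Z_3) + (4)²Var(Z_4)
= (-3)²·400 + (-3)²·90.25 + (1)²·0.16 + (4)²·121 = 6348.41

6348.41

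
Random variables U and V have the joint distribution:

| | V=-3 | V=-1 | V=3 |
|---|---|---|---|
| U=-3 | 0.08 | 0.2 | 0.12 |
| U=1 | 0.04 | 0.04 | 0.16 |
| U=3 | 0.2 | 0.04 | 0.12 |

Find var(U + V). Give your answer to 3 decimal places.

E[U] = 0.12,  E[V] = -0.04,  E[UV] = -0.28
var(U) = 7.08 − (0.12)² = 7.0656;  var(V) = 6.76 − (-0.04)² = 6.7584
Cov(U,V) = -0.28 − (0.12)(-0.04) = -0.2752
var(U + V) = (1)²·7.0656 + (1)²·6.7584 + 2·(1)·(1)·-0.2752 = 13.2736

13.274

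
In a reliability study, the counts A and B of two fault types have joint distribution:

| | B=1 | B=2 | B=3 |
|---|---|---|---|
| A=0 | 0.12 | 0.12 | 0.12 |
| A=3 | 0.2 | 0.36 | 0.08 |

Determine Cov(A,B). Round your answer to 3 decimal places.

-0.130

E[A] = 1.92,  E[B] = 1.88
E[AB] = 3.48
Cov(A,B) = E[AB] − E[A]E[B] = 3.48 − (1.92)(1.88) = -0.1296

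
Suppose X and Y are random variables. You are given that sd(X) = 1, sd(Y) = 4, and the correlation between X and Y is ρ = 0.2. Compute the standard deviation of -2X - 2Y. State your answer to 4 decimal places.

8.6255

V(X) = (1)² = 1;  V(Y) = (4)² = 16
Cov(X,Y) = ρ·sd(X)·sd(Y) = 0.2·1·4 = 0.8
V(-2X - 2Y) = (-2)²·V(X) + (-2)²·V(Y) + 2·(-2)·(-2)·Cov(X,Y)
= 4·1 + 4·16 + 8·0.8 = 74.4
sd(-2X - 2Y) = √74.4 ≈ 8.6255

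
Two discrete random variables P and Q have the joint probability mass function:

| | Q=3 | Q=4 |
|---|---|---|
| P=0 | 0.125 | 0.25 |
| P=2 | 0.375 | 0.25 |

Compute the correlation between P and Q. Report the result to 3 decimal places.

-0.258

E[P] = 1.25,  E[Q] = 3.5
E[PQ] = 4.25
Cov(P,Q) = E[PQ] − E[P]E[Q] = 4.25 − (1.25)(3.5) = -0.125
var(P) = 0.9375,  var(Q) = 0.25
ρ = -0.125 / √(0.9375·0.25) ≈ -0.258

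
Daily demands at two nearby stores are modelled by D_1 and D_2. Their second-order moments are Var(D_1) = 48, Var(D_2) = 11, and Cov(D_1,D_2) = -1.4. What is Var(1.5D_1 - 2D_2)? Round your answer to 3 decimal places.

160.400

Var(1.5D_1 - 2D_2) = (1.5)²·Var(D_1) + (-2)²·Var(D_2) + 2·(1.5)·(-2)·Cov(D_1,D_2)
= 2.25·48 + 4·11 + -6·-1.4 = 160.4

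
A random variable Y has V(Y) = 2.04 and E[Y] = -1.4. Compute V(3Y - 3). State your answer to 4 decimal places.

V(3Y - 3) = (3)²·V(Y) = 9·2.04 = 18.36

18.3600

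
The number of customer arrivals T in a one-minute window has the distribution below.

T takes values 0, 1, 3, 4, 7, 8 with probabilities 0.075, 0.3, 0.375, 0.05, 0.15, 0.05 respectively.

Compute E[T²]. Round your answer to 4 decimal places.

E[T²] = (0)²(0.075) + (1)²(0.3) + (3)²(0.375) + (4)²(0.05) + (7)²(0.15) + (8)²(0.05) = 15.025

15.0250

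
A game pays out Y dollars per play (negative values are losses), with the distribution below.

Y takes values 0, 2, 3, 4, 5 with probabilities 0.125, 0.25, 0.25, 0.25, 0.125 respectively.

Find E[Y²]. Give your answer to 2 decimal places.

10.38

E[Y²] = (0)²(0.125) + (2)²(0.25) + (3)²(0.25) + (4)²(0.25) + (5)²(0.125) = 10.375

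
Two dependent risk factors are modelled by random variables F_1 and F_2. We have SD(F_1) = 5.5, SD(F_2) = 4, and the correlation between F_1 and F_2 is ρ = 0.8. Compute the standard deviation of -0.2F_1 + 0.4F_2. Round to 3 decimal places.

0.977

Var(F_1) = (5.5)² = 30.25;  Var(F_2) = (4)² = 16
Cov(F_1,F_2) = ρ·SD(F_1)·SD(F_2) = 0.8·5.5·4 = 17.6
Var(-0.2F_1 + 0.4F_2) = (-0.2)²·Var(F_1) + (0.4)²·Var(F_2) + 2·(-0.2)·(0.4)·Cov(F_1,F_2)
= 0.04·30.25 + 0.16·16 + -0.16·17.6 = 0.954
SD(-0.2F_1 + 0.4F_2) = √0.954 ≈ 0.977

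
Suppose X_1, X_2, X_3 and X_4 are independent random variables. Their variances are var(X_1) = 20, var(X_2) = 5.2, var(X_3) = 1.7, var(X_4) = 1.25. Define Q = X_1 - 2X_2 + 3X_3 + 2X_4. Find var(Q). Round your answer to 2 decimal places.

By independence, var(Q) = (1)²var(X_1) + (-2)²var(X_2) + (3)²var(X_3) + (2)²var(X_4)
= (1)²·20 + (-2)²·5.2 + (3)²·1.7 + (2)²·1.25 = 61.1

61.10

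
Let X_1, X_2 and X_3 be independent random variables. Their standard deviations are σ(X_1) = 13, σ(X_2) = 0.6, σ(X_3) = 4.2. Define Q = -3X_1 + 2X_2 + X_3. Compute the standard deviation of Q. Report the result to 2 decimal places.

39.24

Var(X_1) = 169, Var(X_2) = 0.36, Var(X_3) = 17.64
By independence, Var(Q) = (-3)²Var(X_1) + (2)²Var(X_2) + (1)²Var(X_3)
= (-3)²·169 + (2)²·0.36 + (1)²·17.64 = 1540.08
σ(Q) = √1540.08 ≈ 39.24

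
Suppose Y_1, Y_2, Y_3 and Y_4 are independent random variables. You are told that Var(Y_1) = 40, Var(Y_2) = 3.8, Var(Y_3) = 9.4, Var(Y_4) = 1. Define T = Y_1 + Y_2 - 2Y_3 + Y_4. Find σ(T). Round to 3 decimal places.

9.077

By independence, Var(T) = (1)²Var(Y_1) + (1)²Var(Y_2) + (-2)²Var(Y_3) + (1)²Var(Y_4)
= (1)²·40 + (1)²·3.8 + (-2)²·9.4 + (1)²·1 = 82.4
σ(T) = √82.4 ≈ 9.077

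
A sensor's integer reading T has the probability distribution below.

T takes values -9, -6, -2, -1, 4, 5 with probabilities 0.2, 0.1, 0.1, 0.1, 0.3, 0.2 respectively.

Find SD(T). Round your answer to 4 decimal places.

E[T] = (-9)(0.2) + (-6)(0.1) + (-2)(0.1) + (-1)(0.1) + (4)(0.3) + (5)(0.2) = -0.5
E[T²] = (-9)²(0.2) + (-6)²(0.1) + (-2)²(0.1) + (-1)²(0.1) + (4)²(0.3) + (5)²(0.2) = 30.1
Var(T) = E[T²] − (E[T])² = 30.1 − (-0.5)² = 29.85
SD(T) = √29.85 ≈ 5.4635

5.4635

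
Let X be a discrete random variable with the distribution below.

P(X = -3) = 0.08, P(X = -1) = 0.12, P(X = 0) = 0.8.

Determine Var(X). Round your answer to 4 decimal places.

0.7104

E[X] = (-3)(0.08) + (-1)(0.12) + (0)(0.8) = -0.36
E[X²] = (-3)²(0.08) + (-1)²(0.12) + (0)²(0.8) = 0.84
Var(X) = E[X²] − (E[X])² = 0.84 − (-0.36)² = 0.7104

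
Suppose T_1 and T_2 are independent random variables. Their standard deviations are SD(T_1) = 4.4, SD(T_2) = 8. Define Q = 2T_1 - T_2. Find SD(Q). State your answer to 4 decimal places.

V(T_1) = 19.36, V(T_2) = 64
By independence, V(Q) = (2)²V(T_1) + (-1)²V(T_2)
= (2)²·19.36 + (-1)²·64 = 141.44
SD(Q) = √141.44 ≈ 11.8929

11.8929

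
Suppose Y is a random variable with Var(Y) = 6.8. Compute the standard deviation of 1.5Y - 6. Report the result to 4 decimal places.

3.9115

Var(1.5Y - 6) = (1.5)²·6.8 = 15.3
sd(1.5Y - 6) = √15.3 ≈ 3.9115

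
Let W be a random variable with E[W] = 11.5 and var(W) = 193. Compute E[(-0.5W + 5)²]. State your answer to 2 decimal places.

E[-0.5W + 5] = -0.5·11.5 + 5 = -0.75
var(-0.5W + 5) = (-0.5)²·193 = 48.25
E[(-0.5W + 5)²] = var((-0.5W + 5)) + (E[(-0.5W + 5)])² = 48.25 + (-0.75)² = 48.8125

48.81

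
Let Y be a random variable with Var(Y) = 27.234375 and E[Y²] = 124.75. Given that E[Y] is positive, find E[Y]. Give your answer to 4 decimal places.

9.8750

(E[Y])² = E[Y²] − Var(Y) = 124.75 − 27.234375 = 97.515625
E[Y] = √97.515625 = 9.875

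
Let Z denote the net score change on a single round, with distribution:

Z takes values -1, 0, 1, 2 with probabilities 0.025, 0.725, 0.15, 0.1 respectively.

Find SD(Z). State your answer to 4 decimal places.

0.6851

E[Z] = (-1)(0.025) + (0)(0.725) + (1)(0.15) + (2)(0.1) = 0.325
E[Z²] = (-1)²(0.025) + (0)²(0.725) + (1)²(0.15) + (2)²(0.1) = 0.575
Var(Z) = E[Z²] − (E[Z])² = 0.575 − (0.325)² = 0.469375
SD(Z) = √0.469375 ≈ 0.6851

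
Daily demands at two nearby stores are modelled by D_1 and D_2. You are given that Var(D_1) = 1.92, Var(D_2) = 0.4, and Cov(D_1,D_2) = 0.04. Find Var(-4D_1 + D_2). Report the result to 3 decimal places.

Var(-4D_1 + D_2) = (-4)²·Var(D_1) + (1)²·Var(D_2) + 2·(-4)·(1)·Cov(D_1,D_2)
= 16·1.92 + 1·0.4 + -8·0.04 = 30.8

30.800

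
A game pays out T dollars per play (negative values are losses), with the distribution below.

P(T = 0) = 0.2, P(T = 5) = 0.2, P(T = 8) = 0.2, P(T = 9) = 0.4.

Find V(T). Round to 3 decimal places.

11.760

E[T] = (0)(0.2) + (5)(0.2) + (8)(0.2) + (9)(0.4) = 6.2
E[T²] = (0)²(0.2) + (5)²(0.2) + (8)²(0.2) + (9)²(0.4) = 50.2
V(T) = E[T²] − (E[T])² = 50.2 − (6.2)² = 11.76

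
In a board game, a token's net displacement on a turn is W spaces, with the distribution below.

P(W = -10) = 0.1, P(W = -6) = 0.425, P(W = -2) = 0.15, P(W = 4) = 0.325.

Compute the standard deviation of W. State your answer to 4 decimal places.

E[W] = (-10)(0.1) + (-6)(0.425) + (-2)(0.15) + (4)(0.325) = -2.55
E[W²] = (-10)²(0.1) + (-6)²(0.425) + (-2)²(0.15) + (4)²(0.325) = 31.1
var(W) = E[W²] − (E[W])² = 31.1 − (-2.55)² = 24.5975
sd(W) = √24.5975 ≈ 4.9596

4.9596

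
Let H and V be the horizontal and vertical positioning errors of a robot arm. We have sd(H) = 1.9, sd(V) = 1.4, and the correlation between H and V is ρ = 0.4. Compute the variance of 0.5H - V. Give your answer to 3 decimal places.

Var(H) = (1.9)² = 3.61;  Var(V) = (1.4)² = 1.96
cov(H,V) = ρ·sd(H)·sd(V) = 0.4·1.9·1.4 = 1.064
Var(0.5H - V) = (0.5)²·Var(H) + (-1)²·Var(V) + 2·(0.5)·(-1)·cov(H,V)
= 0.25·3.61 + 1·1.96 + -1·1.064 = 1.7985

1.799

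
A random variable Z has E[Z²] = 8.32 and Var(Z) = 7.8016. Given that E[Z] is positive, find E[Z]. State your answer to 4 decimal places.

0.7200

(E[Z])² = E[Z²] − Var(Z) = 8.32 − 7.8016 = 0.5184
E[Z] = √0.5184 = 0.72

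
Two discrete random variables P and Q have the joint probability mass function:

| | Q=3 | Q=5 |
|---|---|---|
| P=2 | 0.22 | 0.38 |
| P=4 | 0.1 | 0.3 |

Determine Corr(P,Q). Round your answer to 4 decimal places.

E[P] = 2.8,  E[Q] = 4.36
E[PQ] = 12.32
cov(P,Q) = E[PQ] − E[P]E[Q] = 12.32 − (2.8)(4.36) = 0.112
Var(P) = 0.96,  Var(Q) = 0.8704
ρ = 0.112 / √(0.96·0.8704) ≈ 0.1225

0.1225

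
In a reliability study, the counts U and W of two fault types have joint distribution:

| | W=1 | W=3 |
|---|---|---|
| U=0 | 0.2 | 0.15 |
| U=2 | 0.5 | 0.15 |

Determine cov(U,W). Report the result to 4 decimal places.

E[U] = 1.3,  E[W] = 1.6
E[UW] = 1.9
cov(U,W) = E[UW] − E[U]E[W] = 1.9 − (1.3)(1.6) = -0.18

-0.1800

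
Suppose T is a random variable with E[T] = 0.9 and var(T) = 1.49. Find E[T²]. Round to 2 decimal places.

2.30

E[T²] = var(T) + (E[T])² = 1.49 + (0.9)² = 2.3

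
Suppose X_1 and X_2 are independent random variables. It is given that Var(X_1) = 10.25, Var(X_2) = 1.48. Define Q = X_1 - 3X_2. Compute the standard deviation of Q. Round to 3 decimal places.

4.855

By independence, Var(Q) = (1)²Var(X_1) + (-3)²Var(X_2)
= (1)²·10.25 + (-3)²·1.48 = 23.57
sd(Q) = √23.57 ≈ 4.855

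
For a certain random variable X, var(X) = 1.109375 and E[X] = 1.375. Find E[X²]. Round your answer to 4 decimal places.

E[X²] = var(X) + (E[X])² = 1.109375 + (1.375)² = 3

3.0000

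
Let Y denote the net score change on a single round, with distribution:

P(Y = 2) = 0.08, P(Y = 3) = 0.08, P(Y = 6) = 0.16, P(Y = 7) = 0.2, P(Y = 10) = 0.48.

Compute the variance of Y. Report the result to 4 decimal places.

E[Y] = (2)(0.08) + (3)(0.08) + (6)(0.16) + (7)(0.2) + (10)(0.48) = 7.56
E[Y²] = (2)²(0.08) + (3)²(0.08) + (6)²(0.16) + (7)²(0.2) + (10)²(0.48) = 64.6
Var(Y) = E[Y²] − (E[Y])² = 64.6 − (7.56)² = 7.4464

7.4464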